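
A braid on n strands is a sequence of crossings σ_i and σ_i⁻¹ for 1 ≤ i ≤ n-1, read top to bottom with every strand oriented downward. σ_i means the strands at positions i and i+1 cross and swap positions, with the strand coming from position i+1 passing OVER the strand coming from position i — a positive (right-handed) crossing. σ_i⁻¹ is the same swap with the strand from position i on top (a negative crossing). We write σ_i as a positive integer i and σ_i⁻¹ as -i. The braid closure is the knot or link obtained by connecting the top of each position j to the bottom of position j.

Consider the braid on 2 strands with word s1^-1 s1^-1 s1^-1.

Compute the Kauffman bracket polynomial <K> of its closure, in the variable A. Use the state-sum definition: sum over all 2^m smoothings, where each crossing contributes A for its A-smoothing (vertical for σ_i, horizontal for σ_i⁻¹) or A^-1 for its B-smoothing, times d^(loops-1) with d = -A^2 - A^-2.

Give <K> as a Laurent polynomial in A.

A^7 - A^3 - A^-5

Derivation:
Braid: s1^-1 s1^-1 s1^-1 on 2 strands, 3 crossings.
Writhe w = (#positive) - (#negative) = 0 - 3 = -3.
Computing the Kauffman bracket via state sum. There are 2^3 = 8 states.
Smooth each crossing (0=||, 1=⌣⌢); contribution A^(Σ sign_k(1-2s_k)) * d^(L-1).
  state 000: A-exp=-3, loops=2, term = A^-3 * d^1
  state 001: A-exp=-1, loops=1, term = A^-1 * d^0
  state 010: A-exp=-1, loops=1, term = A^-1 * d^0
  state 011: A-exp=+1, loops=2, term = A^1 * d^1
  state 100: A-exp=-1, loops=1, term = A^-1 * d^0
  state 101: A-exp=+1, loops=2, term = A^1 * d^1
  state 110: A-exp=+1, loops=2, term = A^1 * d^1
  state 111: A-exp=+3, loops=3, term = A^3 * d^2
Collect the terms by A-exponent (count of states per loop number):
Powers of d = -A^2 - A^-2: d^2 = A^4 + 2 + A^-4.
  A^3 * (d^2) = A^7 + 2*A^3 + A^-1
  A^1 * (3*d) = -3*A^3 - 3*A^-1
  A^-1 * (3) = 3*A^-1
  A^-3 * (d) = -A^-1 - A^-5
Summing the groups: <K> = A^7 - A^3 - A^-5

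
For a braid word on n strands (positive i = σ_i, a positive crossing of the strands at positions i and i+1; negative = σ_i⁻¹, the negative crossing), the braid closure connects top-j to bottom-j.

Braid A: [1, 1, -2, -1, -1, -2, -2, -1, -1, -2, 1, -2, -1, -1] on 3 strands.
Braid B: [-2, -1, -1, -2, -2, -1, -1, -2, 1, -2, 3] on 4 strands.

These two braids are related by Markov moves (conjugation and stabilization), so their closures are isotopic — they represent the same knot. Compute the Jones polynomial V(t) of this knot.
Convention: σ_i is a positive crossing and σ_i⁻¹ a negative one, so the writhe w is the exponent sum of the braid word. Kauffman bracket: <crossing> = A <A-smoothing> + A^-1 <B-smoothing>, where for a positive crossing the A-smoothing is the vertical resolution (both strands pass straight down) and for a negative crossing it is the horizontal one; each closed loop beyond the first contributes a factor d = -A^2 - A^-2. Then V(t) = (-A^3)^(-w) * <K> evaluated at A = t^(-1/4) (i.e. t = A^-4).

Markov-equivalent braids have isotopic closures, hence identical knot invariants. Strip the Markov moves from each word to reach a common short braid β, then compute V(t) once on β.
Braid A: s1 s1 s2^-1 s1^-1 s1^-1 s2^-1 s2^-1 s1^-1 s1^-1 s2^-1 s1 s2^-1 s1^-1 s1^-1 on 3 strands reduces by inverse Markov moves (closure unchanged at each step):
  Deconjugate: the word is γ·β·γ⁻¹ with γ = s1 s1 (prefix) and γ⁻¹ = s1^-1 s1^-1 (suffix); strip both.
Reduced to β = s2^-1 s1^-1 s1^-1 s2^-1 s2^-1 s1^-1 s1^-1 s2^-1 s1 s2^-1 on 3 strands, 10 crossings.
Braid B: s2^-1 s1^-1 s1^-1 s2^-1 s2^-1 s1^-1 s1^-1 s2^-1 s1 s2^-1 s3 on 4 strands reduces by inverse Markov moves (closure unchanged at each step):
  Destabilize: the word has the form β·s3 where s3 occurs only as the final letter (β ∈ B_3); drop it and the last strand → 3 strands.
Reduced to β = s2^-1 s1^-1 s1^-1 s2^-1 s2^-1 s1^-1 s1^-1 s2^-1 s1 s2^-1 on 3 strands, 10 crossings.
Both give the same β = s2^-1 s1^-1 s1^-1 s2^-1 s2^-1 s1^-1 s1^-1 s2^-1 s1 s2^-1 on 3 strands, so one state sum suffices:
Braid: s2^-1 s1^-1 s1^-1 s2^-1 s2^-1 s1^-1 s1^-1 s2^-1 s1 s2^-1 on 3 strands, 10 crossings.
Writhe w = (#positive) - (#negative) = 1 - 9 = -8.
State-sum expansion of <K>. There are 2^10 = 1024 states.
Smooth each crossing (0=||, 1=⌣⌢); contribution A^(Σ sign_k(1-2s_k)) * d^(L-1).
Tabulate the states by total A-exponent and number of loops L (A-exp: L × count):
  A^10: L=6 ×1
  A^8: L=5 ×10
  A^6: L=4 ×41, L=6 ×4
  A^4: L=3 ×86, L=5 ×34
  A^2: L=2 ×92, L=4 ×114, L=6 ×4
  A^0: L=1 ×40, L=3 ×185, L=5 ×27
  A^-2: L=2 ×142, L=4 ×67, L=6 ×1
  A^-4: L=1 ×40, L=3 ×76, L=5 ×4
  A^-6: L=2 ×39, L=4 ×6
  A^-8: L=1 ×5, L=3 ×5
  A^-10: L=2 ×1
Each group contributes A^e * Σ count * d^(L-1):
Powers of d = -A^2 - A^-2: d^2 = A^4 + 2 + A^-4; d^3 = -A^6 - 3*A^2 - 3*A^-2 - A^-6; d^4 = A^8 + 4*A^4 + 6 + 4*A^-4 + A^-8; d^5 = -A^10 - 5*A^6 - 10*A^2 - 10*A^-2 - 5*A^-6 - A^-10.
  A^10 * (d^5) = -A^20 - 5*A^16 - 10*A^12 - 10*A^8 - 5*A^4 - 1
  A^8 * (10*d^4) = 10*A^16 + 40*A^12 + 60*A^8 + 40*A^4 + 10
  A^6 * (41*d^3 + 4*d^5) = -4*A^16 - 61*A^12 - 163*A^8 - 163*A^4 - 61 - 4*A^-4
  A^4 * (86*d^2 + 34*d^4) = 34*A^12 + 222*A^8 + 376*A^4 + 222 + 34*A^-4
  A^2 * (92*d + 114*d^3 + 4*d^5) = -4*A^12 - 134*A^8 - 474*A^4 - 474 - 134*A^-4 - 4*A^-8
  A^0 * (40 + 185*d^2 + 27*d^4) = 27*A^8 + 293*A^4 + 572 + 293*A^-4 + 27*A^-8
  A^-2 * (142*d + 67*d^3 + d^5) = -A^8 - 72*A^4 - 353 - 353*A^-4 - 72*A^-8 - A^-12
  A^-4 * (40 + 76*d^2 + 4*d^4) = 4*A^4 + 92 + 216*A^-4 + 92*A^-8 + 4*A^-12
  A^-6 * (39*d + 6*d^3) = -6 - 57*A^-4 - 57*A^-8 - 6*A^-12
  A^-8 * (5 + 5*d^2) = 5*A^-4 + 15*A^-8 + 5*A^-12
  A^-10 * (d) = -A^-8 - A^-12
Summing the groups: <K> = -A^20 + A^16 - A^12 + A^8 - A^4 + 1 + A^-12
Normalise by the writhe: (-A^3)^(-w) = (-A^3)^(8) = A^24, so f(A) = A^24 * <K> = -A^44 + A^40 - A^36 + A^32 - A^28 + A^24 + A^12.
Substitute A = t^(-1/4), i.e. A^e → t^(-e/4): V(t) = t^-3 + t^-6 - t^-7 + t^-8 - t^-9 + t^-10 - t^-11

Answer: t^-3 + t^-6 - t^-7 + t^-8 - t^-9 + t^-10 - t^-11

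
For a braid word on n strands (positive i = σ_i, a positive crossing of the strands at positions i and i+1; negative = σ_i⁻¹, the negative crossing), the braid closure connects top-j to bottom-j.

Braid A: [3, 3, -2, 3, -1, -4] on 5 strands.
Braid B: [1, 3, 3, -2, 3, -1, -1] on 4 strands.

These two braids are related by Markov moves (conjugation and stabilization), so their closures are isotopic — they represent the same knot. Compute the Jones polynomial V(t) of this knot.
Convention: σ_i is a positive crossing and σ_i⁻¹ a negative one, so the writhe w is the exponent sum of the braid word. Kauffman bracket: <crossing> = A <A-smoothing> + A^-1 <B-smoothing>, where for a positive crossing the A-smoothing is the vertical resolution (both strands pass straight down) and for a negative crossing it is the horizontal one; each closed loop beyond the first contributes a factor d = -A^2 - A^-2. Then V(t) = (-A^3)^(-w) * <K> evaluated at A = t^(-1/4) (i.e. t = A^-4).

Markov-equivalent braids have isotopic closures, hence identical knot invariants. Strip the Markov moves from each word to reach a common short braid β, then compute V(t) once on β.
Braid A: s3 s3 s2^-1 s3 s1^-1 s4^-1 on 5 strands reduces by inverse Markov moves (closure unchanged at each step):
  Destabilize: the word has the form β·s4^-1 where s4^-1 occurs only as the final letter (β ∈ B_4); drop it and the last strand → 4 strands.
Reduced to β = s3 s3 s2^-1 s3 s1^-1 on 4 strands, 5 crossings.
Braid B: s1 s3 s3 s2^-1 s3 s1^-1 s1^-1 on 4 strands reduces by inverse Markov moves (closure unchanged at each step):
  Deconjugate: the word is γ·β·γ⁻¹ with γ = s1 (prefix) and γ⁻¹ = s1^-1 (suffix); strip both.
Reduced to β = s3 s3 s2^-1 s3 s1^-1 on 4 strands, 5 crossings.
Both give the same β = s3 s3 s2^-1 s3 s1^-1 on 4 strands, so one state sum suffices:
Braid: s3 s3 s2^-1 s3 s1^-1 on 4 strands, 5 crossings.
Writhe w = (#positive) - (#negative) = 3 - 2 = 1.
State-sum expansion of <K>. There are 2^5 = 32 states.
Smooth each crossing (0=||, 1=⌣⌢); contribution A^(Σ sign_k(1-2s_k)) * d^(L-1).
  state 00000: A-exp=+1, loops=4, term = A^1 * d^3
  state 00001: A-exp=+3, loops=3, term = A^3 * d^2
  state 00010: A-exp=-1, loops=3, term = A^-1 * d^2
  state 00011: A-exp=+1, loops=2, term = A^1 * d^1
  state 00100: A-exp=+3, loops=3, term = A^3 * d^2
  state 00101: A-exp=+5, loops=2, term = A^5 * d^1
  state 00110: A-exp=+1, loops=2, term = A^1 * d^1
  state 00111: A-exp=+3, loops=1, term = A^3 * d^0
  state 01000: A-exp=-1, loops=3, term = A^-1 * d^2
  state 01001: A-exp=+1, loops=2, term = A^1 * d^1
  state 01010: A-exp=-3, loops=4, term = A^-3 * d^3
  state 01011: A-exp=-1, loops=3, term = A^-1 * d^2
  state 01100: A-exp=+1, loops=2, term = A^1 * d^1
  state 01101: A-exp=+3, loops=1, term = A^3 * d^0
  state 01110: A-exp=-1, loops=3, term = A^-1 * d^2
  state 01111: A-exp=+1, loops=2, term = A^1 * d^1
  state 10000: A-exp=-1, loops=3, term = A^-1 * d^2
  state 10001: A-exp=+1, loops=2, term = A^1 * d^1
  state 10010: A-exp=-3, loops=4, term = A^-3 * d^3
  state 10011: A-exp=-1, loops=3, term = A^-1 * d^2
  state 10100: A-exp=+1, loops=2, term = A^1 * d^1
  state 10101: A-exp=+3, loops=1, term = A^3 * d^0
  state 10110: A-exp=-1, loops=3, term = A^-1 * d^2
  state 10111: A-exp=+1, loops=2, term = A^1 * d^1
  state 11000: A-exp=-3, loops=4, term = A^-3 * d^3
  state 11001: A-exp=-1, loops=3, term = A^-1 * d^2
  state 11010: A-exp=-5, loops=5, term = A^-5 * d^4
  state 11011: A-exp=-3, loops=4, term = A^-3 * d^3
  state 11100: A-exp=-1, loops=3, term = A^-1 * d^2
  state 11101: A-exp=+1, loops=2, term = A^1 * d^1
  state 11110: A-exp=-3, loops=4, term = A^-3 * d^3
  state 11111: A-exp=-1, loops=3, term = A^-1 * d^2
Collect the terms by A-exponent (count of states per loop number):
Powers of d = -A^2 - A^-2: d^2 = A^4 + 2 + A^-4; d^3 = -A^6 - 3*A^2 - 3*A^-2 - A^-6; d^4 = A^8 + 4*A^4 + 6 + 4*A^-4 + A^-8.
  A^5 * (d) = -A^7 - A^3
  A^3 * (3 + 2*d^2) = 2*A^7 + 7*A^3 + 2*A^-1
  A^1 * (9*d + d^3) = -A^7 - 12*A^3 - 12*A^-1 - A^-5
  A^-1 * (10*d^2) = 10*A^3 + 20*A^-1 + 10*A^-5
  A^-3 * (5*d^3) = -5*A^3 - 15*A^-1 - 15*A^-5 - 5*A^-9
  A^-5 * (d^4) = A^3 + 4*A^-1 + 6*A^-5 + 4*A^-9 + A^-13
Summing the groups: <K> = -A^-1 - A^-9 + A^-13
Normalise by the writhe: (-A^3)^(-w) = (-A^3)^(-1) = -A^-3, so f(A) = -A^-3 * <K> = A^-4 + A^-12 - A^-16.
Substitute A = t^(-1/4), i.e. A^e → t^(-e/4): V(t) = -t^4 + t^3 + t

Answer: -t^4 + t^3 + t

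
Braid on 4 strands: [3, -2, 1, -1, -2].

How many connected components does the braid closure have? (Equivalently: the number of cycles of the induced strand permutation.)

Track the strand permutation on 4 strands, starting from identity.
  step 1: s3 swaps positions 3,4 -> [1 2 4 3]
  step 2: s2^-1 swaps positions 2,3 -> [1 4 2 3]
  step 3: s1 swaps positions 1,2 -> [4 1 2 3]
  step 4: s1^-1 swaps positions 1,2 -> [1 4 2 3]
  step 5: s2^-1 swaps positions 2,3 -> [1 2 4 3]
Final permutation (position -> original strand): [1 2 4 3]
Closure components = cycle count of this permutation = 3.

Answer: 3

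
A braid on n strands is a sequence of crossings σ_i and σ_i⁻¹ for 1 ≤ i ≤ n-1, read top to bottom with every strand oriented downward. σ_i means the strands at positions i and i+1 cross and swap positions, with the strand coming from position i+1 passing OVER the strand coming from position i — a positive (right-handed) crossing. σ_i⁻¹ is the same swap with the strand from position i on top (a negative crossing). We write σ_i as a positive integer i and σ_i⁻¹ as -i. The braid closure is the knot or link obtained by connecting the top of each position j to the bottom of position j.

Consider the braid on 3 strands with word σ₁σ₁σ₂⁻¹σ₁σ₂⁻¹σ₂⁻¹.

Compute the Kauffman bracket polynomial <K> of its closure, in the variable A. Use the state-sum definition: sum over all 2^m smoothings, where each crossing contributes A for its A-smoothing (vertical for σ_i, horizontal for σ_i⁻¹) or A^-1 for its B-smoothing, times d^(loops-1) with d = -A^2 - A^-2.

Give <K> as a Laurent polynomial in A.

Braid: s1 s1 s2^-1 s1 s2^-1 s2^-1 on 3 strands, 6 crossings.
Writhe w = (#positive) - (#negative) = 3 - 3 = 0.
Computing the Kauffman bracket via state sum. There are 2^6 = 64 states.
Smooth each crossing (0=||, 1=⌣⌢); contribution A^(Σ sign_k(1-2s_k)) * d^(L-1).
Tabulate the states by total A-exponent and number of loops L (A-exp: L × count):
  A^6: L=4 ×1
  A^4: L=3 ×6
  A^2: L=2 ×14, L=4 ×1
  A^0: L=1 ×13, L=3 ×7
  A^-2: L=2 ×14, L=4 ×1
  A^-4: L=3 ×6
  A^-6: L=4 ×1
Each group contributes A^e * Σ count * d^(L-1):
Powers of d = -A^2 - A^-2: d^2 = A^4 + 2 + A^-4; d^3 = -A^6 - 3*A^2 - 3*A^-2 - A^-6.
  A^6 * (d^3) = -A^12 - 3*A^8 - 3*A^4 - 1
  A^4 * (6*d^2) = 6*A^8 + 12*A^4 + 6
  A^2 * (14*d + d^3) = -A^8 - 17*A^4 - 17 - A^-4
  A^0 * (13 + 7*d^2) = 7*A^4 + 27 + 7*A^-4
  A^-2 * (14*d + d^3) = -A^4 - 17 - 17*A^-4 - A^-8
  A^-4 * (6*d^2) = 6 + 12*A^-4 + 6*A^-8
  A^-6 * (d^3) = -1 - 3*A^-4 - 3*A^-8 - A^-12
Summing the groups: <K> = -A^12 + 2*A^8 - 2*A^4 + 3 - 2*A^-4 + 2*A^-8 - A^-12

Answer: -A^12 + 2*A^8 - 2*A^4 + 3 - 2*A^-4 + 2*A^-8 - A^-12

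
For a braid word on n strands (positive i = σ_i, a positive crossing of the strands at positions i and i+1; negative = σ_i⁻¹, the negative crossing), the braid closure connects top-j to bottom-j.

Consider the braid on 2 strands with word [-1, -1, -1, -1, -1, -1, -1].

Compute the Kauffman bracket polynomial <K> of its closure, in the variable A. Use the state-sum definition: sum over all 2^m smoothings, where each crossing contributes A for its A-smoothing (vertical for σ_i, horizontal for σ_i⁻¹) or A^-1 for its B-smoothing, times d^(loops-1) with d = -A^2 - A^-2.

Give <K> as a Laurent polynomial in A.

Braid: s1^-1 s1^-1 s1^-1 s1^-1 s1^-1 s1^-1 s1^-1 on 2 strands, 7 crossings.
Writhe w = (#positive) - (#negative) = 0 - 7 = -7.
State-sum expansion of <K>. There are 2^7 = 128 states.
Smooth each crossing (0=||, 1=⌣⌢); contribution A^(Σ sign_k(1-2s_k)) * d^(L-1).
Tabulate the states by total A-exponent and number of loops L (A-exp: L × count):
  A^7: L=7 ×1
  A^5: L=6 ×7
  A^3: L=5 ×21
  A^1: L=4 ×35
  A^-1: L=3 ×35
  A^-3: L=2 ×21
  A^-5: L=1 ×7
  A^-7: L=2 ×1
Each group contributes A^e * Σ count * d^(L-1):
Powers of d = -A^2 - A^-2: d^2 = A^4 + 2 + A^-4; d^3 = -A^6 - 3*A^2 - 3*A^-2 - A^-6; d^4 = A^8 + 4*A^4 + 6 + 4*A^-4 + A^-8; d^5 = -A^10 - 5*A^6 - 10*A^2 - 10*A^-2 - 5*A^-6 - A^-10; d^6 = A^12 + 6*A^8 + 15*A^4 + 20 + 15*A^-4 + 6*A^-8 + A^-12.
  A^7 * (d^6) = A^19 + 6*A^15 + 15*A^11 + 20*A^7 + 15*A^3 + 6*A^-1 + A^-5
  A^5 * (7*d^5) = -7*A^15 - 35*A^11 - 70*A^7 - 70*A^3 - 35*A^-1 - 7*A^-5
  A^3 * (21*d^4) = 21*A^11 + 84*A^7 + 126*A^3 + 84*A^-1 + 21*A^-5
  A^1 * (35*d^3) = -35*A^7 - 105*A^3 - 105*A^-1 - 35*A^-5
  A^-1 * (35*d^2) = 35*A^3 + 70*A^-1 + 35*A^-5
  A^-3 * (21*d) = -21*A^-1 - 21*A^-5
  A^-5 * (7) = 7*A^-5
  A^-7 * (d) = -A^-5 - A^-9
Summing the groups: <K> = A^19 - A^15 + A^11 - A^7 + A^3 - A^-1 - A^-9

Answer: A^19 - A^15 + A^11 - A^7 + A^3 - A^-1 - A^-9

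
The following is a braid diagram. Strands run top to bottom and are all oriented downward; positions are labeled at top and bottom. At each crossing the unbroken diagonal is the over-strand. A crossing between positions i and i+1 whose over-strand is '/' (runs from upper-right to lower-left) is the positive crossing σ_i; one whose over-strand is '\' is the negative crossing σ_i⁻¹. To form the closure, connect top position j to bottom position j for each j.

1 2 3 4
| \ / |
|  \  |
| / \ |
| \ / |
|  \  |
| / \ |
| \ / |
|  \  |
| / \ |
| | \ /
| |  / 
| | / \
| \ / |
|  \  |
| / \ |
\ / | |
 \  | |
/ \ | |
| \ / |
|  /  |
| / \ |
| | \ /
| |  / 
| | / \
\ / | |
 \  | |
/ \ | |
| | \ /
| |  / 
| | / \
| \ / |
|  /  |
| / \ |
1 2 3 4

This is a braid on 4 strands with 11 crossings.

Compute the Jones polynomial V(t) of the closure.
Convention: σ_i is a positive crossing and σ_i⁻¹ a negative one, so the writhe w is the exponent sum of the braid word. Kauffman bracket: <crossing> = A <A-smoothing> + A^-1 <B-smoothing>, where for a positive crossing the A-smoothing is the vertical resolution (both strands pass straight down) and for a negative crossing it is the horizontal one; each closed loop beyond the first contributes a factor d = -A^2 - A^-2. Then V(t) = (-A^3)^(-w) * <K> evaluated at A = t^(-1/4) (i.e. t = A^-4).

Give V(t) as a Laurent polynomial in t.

-t^3 + 2*t^2 - 3*t + 5 - 4*t^-1 + 4*t^-2 - 3*t^-3 + 2*t^-4 - t^-5

Derivation:
Reading the diagram top to bottom ('/'-over between positions i,i+1 = s_i, '\'-over = s_i^-1): braid word = s2^-1 s2^-1 s2^-1 s3 s2^-1 s1^-1 s2 s3 s1^-1 s3 s2.
The presented braid s2^-1 s2^-1 s2^-1 s3 s2^-1 s1^-1 s2 s3 s1^-1 s3 s2 on 4 strands reduces by inverse Markov moves (closure unchanged at each step):
  Deconjugate: the word is γ·β·γ⁻¹ with γ = s2^-1 (prefix) and γ⁻¹ = s2 (suffix); strip both.
Reduced to β = s2^-1 s2^-1 s3 s2^-1 s1^-1 s2 s3 s1^-1 s3 on 4 strands, 9 crossings.
Compute on β:
Braid: s2^-1 s2^-1 s3 s2^-1 s1^-1 s2 s3 s1^-1 s3 on 4 strands, 9 crossings.
Writhe w = (#positive) - (#negative) = 4 - 5 = -1.
Enumerate smoothing states for the bracket polynomial. There are 2^9 = 512 states.
For each crossing: s=0 is the vertical smoothing, s=1 horizontal. Crossing k contributes A^(sign_k * (1 - 2*s_k)); loop factor d = -A^2 - A^-2.
Tabulate the states by total A-exponent and number of loops L (A-exp: L × count):
  A^9: L=5 ×1
  A^7: L=4 ×9
  A^5: L=3 ×32, L=5 ×4
  A^3: L=2 ×55, L=4 ×28, L=6 ×1
  A^1: L=1 ×39, L=3 ×77, L=5 ×10
  A^-1: L=2 ×87, L=4 ×38, L=6 ×1
  A^-3: L=1 ×14, L=3 ×64, L=5 ×6
  A^-5: L=2 ×17, L=4 ×19
  A^-7: L=3 ×7, L=5 ×2
  A^-9: L=4 ×1
Each group contributes A^e * Σ count * d^(L-1):
Powers of d = -A^2 - A^-2: d^2 = A^4 + 2 + A^-4; d^3 = -A^6 - 3*A^2 - 3*A^-2 - A^-6; d^4 = A^8 + 4*A^4 + 6 + 4*A^-4 + A^-8; d^5 = -A^10 - 5*A^6 - 10*A^2 - 10*A^-2 - 5*A^-6 - A^-10.
  A^9 * (d^4) = A^17 + 4*A^13 + 6*A^9 + 4*A^5 + A
  A^7 * (9*d^3) = -9*A^13 - 27*A^9 - 27*A^5 - 9*A
  A^5 * (32*d^2 + 4*d^4) = 4*A^13 + 48*A^9 + 88*A^5 + 48*A + 4*A^-3
  A^3 * (55*d + 28*d^3 + d^5) = -A^13 - 33*A^9 - 149*A^5 - 149*A - 33*A^-3 - A^-7
  A^1 * (39 + 77*d^2 + 10*d^4) = 10*A^9 + 117*A^5 + 253*A + 117*A^-3 + 10*A^-7
  A^-1 * (87*d + 38*d^3 + d^5) = -A^9 - 43*A^5 - 211*A - 211*A^-3 - 43*A^-7 - A^-11
  A^-3 * (14 + 64*d^2 + 6*d^4) = 6*A^5 + 88*A + 178*A^-3 + 88*A^-7 + 6*A^-11
  A^-5 * (17*d + 19*d^3) = -19*A - 74*A^-3 - 74*A^-7 - 19*A^-11
  A^-7 * (7*d^2 + 2*d^4) = 2*A + 15*A^-3 + 26*A^-7 + 15*A^-11 + 2*A^-15
  A^-9 * (d^3) = -A^-3 - 3*A^-7 - 3*A^-11 - A^-15
Summing the groups: <K> = A^17 - 2*A^13 + 3*A^9 - 4*A^5 + 4*A - 5*A^-3 + 3*A^-7 - 2*A^-11 + A^-15
Normalise by the writhe: (-A^3)^(-w) = (-A^3)^(1) = -A^3, so f(A) = -A^3 * <K> = -A^20 + 2*A^16 - 3*A^12 + 4*A^8 - 4*A^4 + 5 - 3*A^-4 + 2*A^-8 - A^-12.
Substitute A = t^(-1/4), i.e. A^e → t^(-e/4): V(t) = -t^3 + 2*t^2 - 3*t + 5 - 4*t^-1 + 4*t^-2 - 3*t^-3 + 2*t^-4 - t^-5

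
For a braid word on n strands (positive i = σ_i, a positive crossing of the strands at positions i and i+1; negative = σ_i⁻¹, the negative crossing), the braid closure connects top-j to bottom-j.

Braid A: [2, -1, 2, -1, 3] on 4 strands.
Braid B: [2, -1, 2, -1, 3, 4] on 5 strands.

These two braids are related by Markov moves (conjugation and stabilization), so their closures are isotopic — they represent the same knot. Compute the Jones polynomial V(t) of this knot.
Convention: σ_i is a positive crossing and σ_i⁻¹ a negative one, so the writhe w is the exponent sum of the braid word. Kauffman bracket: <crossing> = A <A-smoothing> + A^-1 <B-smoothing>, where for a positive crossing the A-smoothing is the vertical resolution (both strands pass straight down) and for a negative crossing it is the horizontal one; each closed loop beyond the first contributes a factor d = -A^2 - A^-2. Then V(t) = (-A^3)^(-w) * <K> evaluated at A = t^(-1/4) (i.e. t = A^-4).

Markov-equivalent braids have isotopic closures, hence identical knot invariants. Strip the Markov moves from each word to reach a common short braid β, then compute V(t) once on β.
Braid A: s2 s1^-1 s2 s1^-1 s3 on 4 strands reduces by inverse Markov moves (closure unchanged at each step):
  Destabilize: the word has the form β·s3 where s3 occurs only as the final letter (β ∈ B_3); drop it and the last strand → 3 strands.
Reduced to β = s2 s1^-1 s2 s1^-1 on 3 strands, 4 crossings.
Braid B: s2 s1^-1 s2 s1^-1 s3 s4 on 5 strands reduces by inverse Markov moves (closure unchanged at each step):
  Destabilize: the word has the form β·s4 where s4 occurs only as the final letter (β ∈ B_4); drop it and the last strand → 4 strands.
  Destabilize: the word has the form β·s3 where s3 occurs only as the final letter (β ∈ B_3); drop it and the last strand → 3 strands.
Reduced to β = s2 s1^-1 s2 s1^-1 on 3 strands, 4 crossings.
Both give the same β = s2 s1^-1 s2 s1^-1 on 3 strands, so one state sum suffices:
Braid: s2 s1^-1 s2 s1^-1 on 3 strands, 4 crossings.
Writhe w = (#positive) - (#negative) = 2 - 2 = 0.
Enumerate smoothing states for the bracket polynomial. There are 2^4 = 16 states.
Each crossing splits two ways (0=vertical, 1=horizontal). The state's weight is A^(#A-smoothings - #B-smoothings) * d^(loops - 1).
  state 0000: A-exp=+0, loops=3, term = A^0 * d^2
  state 0001: A-exp=+2, loops=2, term = A^2 * d^1
  state 0010: A-exp=-2, loops=2, term = A^-2 * d^1
  state 0011: A-exp=+0, loops=1, term = A^0 * d^0
  state 0100: A-exp=+2, loops=2, term = A^2 * d^1
  state 0101: A-exp=+4, loops=3, term = A^4 * d^2
  state 0110: A-exp=+0, loops=1, term = A^0 * d^0
  state 0111: A-exp=+2, loops=2, term = A^2 * d^1
  state 1000: A-exp=-2, loops=2, term = A^-2 * d^1
  state 1001: A-exp=+0, loops=1, term = A^0 * d^0
  state 1010: A-exp=-4, loops=3, term = A^-4 * d^2
  state 1011: A-exp=-2, loops=2, term = A^-2 * d^1
  state 1100: A-exp=+0, loops=1, term = A^0 * d^0
  state 1101: A-exp=+2, loops=2, term = A^2 * d^1
  state 1110: A-exp=-2, loops=2, term = A^-2 * d^1
  state 1111: A-exp=+0, loops=1, term = A^0 * d^0
Collect the terms by A-exponent (count of states per loop number):
Powers of d = -A^2 - A^-2: d^2 = A^4 + 2 + A^-4.
  A^4 * (d^2) = A^8 + 2*A^4 + 1
  A^2 * (4*d) = -4*A^4 - 4
  A^0 * (5 + d^2) = A^4 + 7 + A^-4
  A^-2 * (4*d) = -4 - 4*A^-4
  A^-4 * (d^2) = 1 + 2*A^-4 + A^-8
Summing the groups: <K> = A^8 - A^4 + 1 - A^-4 + A^-8
Normalise by the writhe: (-A^3)^(-w) = (-A^3)^(0) = 1, so f(A) = 1 * <K> = A^8 - A^4 + 1 - A^-4 + A^-8.
Substitute A = t^(-1/4), i.e. A^e → t^(-e/4): V(t) = t^2 - t + 1 - t^-1 + t^-2

Answer: t^2 - t + 1 - t^-1 + t^-2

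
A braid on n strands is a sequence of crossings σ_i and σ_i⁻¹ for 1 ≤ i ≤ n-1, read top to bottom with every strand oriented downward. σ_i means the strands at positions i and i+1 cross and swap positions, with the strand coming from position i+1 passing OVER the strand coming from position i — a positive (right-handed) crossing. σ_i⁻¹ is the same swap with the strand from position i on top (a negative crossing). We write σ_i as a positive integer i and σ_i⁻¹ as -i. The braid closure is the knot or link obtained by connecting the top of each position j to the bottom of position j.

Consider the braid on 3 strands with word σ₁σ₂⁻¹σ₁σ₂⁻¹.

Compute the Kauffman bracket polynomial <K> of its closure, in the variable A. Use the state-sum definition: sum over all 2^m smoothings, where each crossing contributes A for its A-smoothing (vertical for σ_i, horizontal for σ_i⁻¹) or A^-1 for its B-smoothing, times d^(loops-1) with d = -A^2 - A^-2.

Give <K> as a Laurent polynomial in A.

Braid: s1 s2^-1 s1 s2^-1 on 3 strands, 4 crossings.
Writhe w = (#positive) - (#negative) = 2 - 2 = 0.
Computing the Kauffman bracket via state sum. There are 2^4 = 16 states.
Each crossing splits two ways (0=vertical, 1=horizontal). The state's weight is A^(#A-smoothings - #B-smoothings) * d^(loops - 1).
  state 0000: A-exp=+0, loops=3, term = A^0 * d^2
  state 0001: A-exp=+2, loops=2, term = A^2 * d^1
  state 0010: A-exp=-2, loops=2, term = A^-2 * d^1
  state 0011: A-exp=+0, loops=1, term = A^0 * d^0
  state 0100: A-exp=+2, loops=2, term = A^2 * d^1
  state 0101: A-exp=+4, loops=3, term = A^4 * d^2
  state 0110: A-exp=+0, loops=1, term = A^0 * d^0
  state 0111: A-exp=+2, loops=2, term = A^2 * d^1
  state 1000: A-exp=-2, loops=2, term = A^-2 * d^1
  state 1001: A-exp=+0, loops=1, term = A^0 * d^0
  state 1010: A-exp=-4, loops=3, term = A^-4 * d^2
  state 1011: A-exp=-2, loops=2, term = A^-2 * d^1
  state 1100: A-exp=+0, loops=1, term = A^0 * d^0
  state 1101: A-exp=+2, loops=2, term = A^2 * d^1
  state 1110: A-exp=-2, loops=2, term = A^-2 * d^1
  state 1111: A-exp=+0, loops=1, term = A^0 * d^0
Collect the terms by A-exponent (count of states per loop number):
Powers of d = -A^2 - A^-2: d^2 = A^4 + 2 + A^-4.
  A^4 * (d^2) = A^8 + 2*A^4 + 1
  A^2 * (4*d) = -4*A^4 - 4
  A^0 * (5 + d^2) = A^4 + 7 + A^-4
  A^-2 * (4*d) = -4 - 4*A^-4
  A^-4 * (d^2) = 1 + 2*A^-4 + A^-8
Summing the groups: <K> = A^8 - A^4 + 1 - A^-4 + A^-8

Answer: A^8 - A^4 + 1 - A^-4 + A^-8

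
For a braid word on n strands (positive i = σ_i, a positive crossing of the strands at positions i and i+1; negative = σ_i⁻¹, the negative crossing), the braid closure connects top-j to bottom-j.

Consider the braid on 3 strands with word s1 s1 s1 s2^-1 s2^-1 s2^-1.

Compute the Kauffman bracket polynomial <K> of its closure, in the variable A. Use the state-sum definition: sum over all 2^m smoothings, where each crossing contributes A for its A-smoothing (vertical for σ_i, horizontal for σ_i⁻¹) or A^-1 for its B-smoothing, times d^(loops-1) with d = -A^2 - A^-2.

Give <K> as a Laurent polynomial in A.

Braid: s1 s1 s1 s2^-1 s2^-1 s2^-1 on 3 strands, 6 crossings.
Writhe w = (#positive) - (#negative) = 3 - 3 = 0.
Computing the Kauffman bracket via state sum. There are 2^6 = 64 states.
For each crossing: s=0 is the vertical smoothing, s=1 horizontal. Crossing k contributes A^(sign_k * (1 - 2*s_k)); loop factor d = -A^2 - A^-2.
Tabulate the states by total A-exponent and number of loops L (A-exp: L × count):
  A^6: L=4 ×1
  A^4: L=3 ×6
  A^2: L=2 ×12, L=4 ×3
  A^0: L=1 ×9, L=3 ×10, L=5 ×1
  A^-2: L=2 ×12, L=4 ×3
  A^-4: L=3 ×6
  A^-6: L=4 ×1
Each group contributes A^e * Σ count * d^(L-1):
Powers of d = -A^2 - A^-2: d^2 = A^4 + 2 + A^-4; d^3 = -A^6 - 3*A^2 - 3*A^-2 - A^-6; d^4 = A^8 + 4*A^4 + 6 + 4*A^-4 + A^-8.
  A^6 * (d^3) = -A^12 - 3*A^8 - 3*A^4 - 1
  A^4 * (6*d^2) = 6*A^8 + 12*A^4 + 6
  A^2 * (12*d + 3*d^3) = -3*A^8 - 21*A^4 - 21 - 3*A^-4
  A^0 * (9 + 10*d^2 + d^4) = A^8 + 14*A^4 + 35 + 14*A^-4 + A^-8
  A^-2 * (12*d + 3*d^3) = -3*A^4 - 21 - 21*A^-4 - 3*A^-8
  A^-4 * (6*d^2) = 6 + 12*A^-4 + 6*A^-8
  A^-6 * (d^3) = -1 - 3*A^-4 - 3*A^-8 - A^-12
Summing the groups: <K> = -A^12 + A^8 - A^4 + 3 - A^-4 + A^-8 - A^-12

Answer: -A^12 + A^8 - A^4 + 3 - A^-4 + A^-8 - A^-12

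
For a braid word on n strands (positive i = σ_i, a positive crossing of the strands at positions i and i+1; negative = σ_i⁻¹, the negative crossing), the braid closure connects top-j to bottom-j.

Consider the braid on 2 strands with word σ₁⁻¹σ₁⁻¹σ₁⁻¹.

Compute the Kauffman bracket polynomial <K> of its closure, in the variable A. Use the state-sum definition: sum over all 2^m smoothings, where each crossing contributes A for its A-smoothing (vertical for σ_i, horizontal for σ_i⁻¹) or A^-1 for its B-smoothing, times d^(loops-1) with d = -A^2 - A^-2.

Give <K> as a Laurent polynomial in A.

Braid: s1^-1 s1^-1 s1^-1 on 2 strands, 3 crossings.
Writhe w = (#positive) - (#negative) = 0 - 3 = -3.
Enumerate smoothing states for the bracket polynomial. There are 2^3 = 8 states.
Each crossing splits two ways (0=vertical, 1=horizontal). The state's weight is A^(#A-smoothings - #B-smoothings) * d^(loops - 1).
  state 000: A-exp=-3, loops=2, term = A^-3 * d^1
  state 001: A-exp=-1, loops=1, term = A^-1 * d^0
  state 010: A-exp=-1, loops=1, term = A^-1 * d^0
  state 011: A-exp=+1, loops=2, term = A^1 * d^1
  state 100: A-exp=-1, loops=1, term = A^-1 * d^0
  state 101: A-exp=+1, loops=2, term = A^1 * d^1
  state 110: A-exp=+1, loops=2, term = A^1 * d^1
  state 111: A-exp=+3, loops=3, term = A^3 * d^2
Collect the terms by A-exponent (count of states per loop number):
Powers of d = -A^2 - A^-2: d^2 = A^4 + 2 + A^-4.
  A^3 * (d^2) = A^7 + 2*A^3 + A^-1
  A^1 * (3*d) = -3*A^3 - 3*A^-1
  A^-1 * (3) = 3*A^-1
  A^-3 * (d) = -A^-1 - A^-5
Summing the groups: <K> = A^7 - A^3 - A^-5

Answer: A^7 - A^3 - A^-5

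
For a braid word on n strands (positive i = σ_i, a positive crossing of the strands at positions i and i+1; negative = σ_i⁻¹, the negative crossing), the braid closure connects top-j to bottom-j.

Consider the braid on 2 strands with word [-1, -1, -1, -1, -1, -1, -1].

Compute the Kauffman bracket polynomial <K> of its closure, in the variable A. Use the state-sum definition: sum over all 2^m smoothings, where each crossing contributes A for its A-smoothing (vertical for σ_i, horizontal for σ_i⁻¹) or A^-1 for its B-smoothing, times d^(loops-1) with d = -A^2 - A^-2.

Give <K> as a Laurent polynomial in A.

A^19 - A^15 + A^11 - A^7 + A^3 - A^-1 - A^-9

Derivation:
Braid: s1^-1 s1^-1 s1^-1 s1^-1 s1^-1 s1^-1 s1^-1 on 2 strands, 7 crossings.
Writhe w = (#positive) - (#negative) = 0 - 7 = -7.
State-sum expansion of <K>. There are 2^7 = 128 states.
For each crossing: s=0 is the vertical smoothing, s=1 horizontal. Crossing k contributes A^(sign_k * (1 - 2*s_k)); loop factor d = -A^2 - A^-2.
Tabulate the states by total A-exponent and number of loops L (A-exp: L × count):
  A^7: L=7 ×1
  A^5: L=6 ×7
  A^3: L=5 ×21
  A^1: L=4 ×35
  A^-1: L=3 ×35
  A^-3: L=2 ×21
  A^-5: L=1 ×7
  A^-7: L=2 ×1
Each group contributes A^e * Σ count * d^(L-1):
Powers of d = -A^2 - A^-2: d^2 = A^4 + 2 + A^-4; d^3 = -A^6 - 3*A^2 - 3*A^-2 - A^-6; d^4 = A^8 + 4*A^4 + 6 + 4*A^-4 + A^-8; d^5 = -A^10 - 5*A^6 - 10*A^2 - 10*A^-2 - 5*A^-6 - A^-10; d^6 = A^12 + 6*A^8 + 15*A^4 + 20 + 15*A^-4 + 6*A^-8 + A^-12.
  A^7 * (d^6) = A^19 + 6*A^15 + 15*A^11 + 20*A^7 + 15*A^3 + 6*A^-1 + A^-5
  A^5 * (7*d^5) = -7*A^15 - 35*A^11 - 70*A^7 - 70*A^3 - 35*A^-1 - 7*A^-5
  A^3 * (21*d^4) = 21*A^11 + 84*A^7 + 126*A^3 + 84*A^-1 + 21*A^-5
  A^1 * (35*d^3) = -35*A^7 - 105*A^3 - 105*A^-1 - 35*A^-5
  A^-1 * (35*d^2) = 35*A^3 + 70*A^-1 + 35*A^-5
  A^-3 * (21*d) = -21*A^-1 - 21*A^-5
  A^-5 * (7) = 7*A^-5
  A^-7 * (d) = -A^-5 - A^-9
Summing the groups: <K> = A^19 - A^15 + A^11 - A^7 + A^3 - A^-1 - A^-9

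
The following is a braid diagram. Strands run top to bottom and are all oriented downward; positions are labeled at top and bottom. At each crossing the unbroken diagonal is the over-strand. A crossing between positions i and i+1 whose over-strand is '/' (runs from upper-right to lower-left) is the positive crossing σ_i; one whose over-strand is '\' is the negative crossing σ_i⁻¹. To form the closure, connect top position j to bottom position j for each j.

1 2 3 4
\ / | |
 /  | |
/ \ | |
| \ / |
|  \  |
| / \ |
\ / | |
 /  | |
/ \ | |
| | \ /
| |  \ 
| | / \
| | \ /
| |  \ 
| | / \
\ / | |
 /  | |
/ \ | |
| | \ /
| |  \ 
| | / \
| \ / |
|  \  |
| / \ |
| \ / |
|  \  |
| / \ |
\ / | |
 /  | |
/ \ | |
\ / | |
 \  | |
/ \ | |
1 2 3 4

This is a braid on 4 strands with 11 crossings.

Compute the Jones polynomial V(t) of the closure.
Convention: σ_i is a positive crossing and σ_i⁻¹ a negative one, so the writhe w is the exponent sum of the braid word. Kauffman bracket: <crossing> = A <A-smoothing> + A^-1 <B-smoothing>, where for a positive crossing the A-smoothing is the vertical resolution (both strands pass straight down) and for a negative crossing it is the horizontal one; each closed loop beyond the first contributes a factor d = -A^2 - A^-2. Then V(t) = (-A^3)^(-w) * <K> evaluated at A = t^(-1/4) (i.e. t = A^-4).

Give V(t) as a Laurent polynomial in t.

Reading the diagram top to bottom ('/'-over between positions i,i+1 = s_i, '\'-over = s_i^-1): braid word = s1 s2^-1 s1 s3^-1 s3^-1 s1 s3^-1 s2^-1 s2^-1 s1 s1^-1.
The presented braid s1 s2^-1 s1 s3^-1 s3^-1 s1 s3^-1 s2^-1 s2^-1 s1 s1^-1 on 4 strands reduces by inverse Markov moves (closure unchanged at each step):
  Deconjugate: the word is γ·β·γ⁻¹ with γ = s1 (prefix) and γ⁻¹ = s1^-1 (suffix); strip both.
Reduced to β = s2^-1 s1 s3^-1 s3^-1 s1 s3^-1 s2^-1 s2^-1 s1 on 4 strands, 9 crossings.
Compute on β:
Braid: s2^-1 s1 s3^-1 s3^-1 s1 s3^-1 s2^-1 s2^-1 s1 on 4 strands, 9 crossings.
Writhe w = (#positive) - (#negative) = 3 - 6 = -3.
State-sum expansion of <K>. There are 2^9 = 512 states.
For each crossing: s=0 is the vertical smoothing, s=1 horizontal. Crossing k contributes A^(sign_k * (1 - 2*s_k)); loop factor d = -A^2 - A^-2.
Tabulate the states by total A-exponent and number of loops L (A-exp: L × count):
  A^9: L=6 ×1
  A^7: L=5 ×9
  A^5: L=4 ×35, L=6 ×1
  A^3: L=3 ×73, L=5 ×11
  A^1: L=2 ×81, L=4 ×44, L=6 ×1
  A^-1: L=1 ×39, L=3 ×77, L=5 ×10
  A^-3: L=2 ×55, L=4 ×28, L=6 ×1
  A^-5: L=3 ×32, L=5 ×4
  A^-7: L=4 ×9
  A^-9: L=5 ×1
Each group contributes A^e * Σ count * d^(L-1):
Powers of d = -A^2 - A^-2: d^2 = A^4 + 2 + A^-4; d^3 = -A^6 - 3*A^2 - 3*A^-2 - A^-6; d^4 = A^8 + 4*A^4 + 6 + 4*A^-4 + A^-8; d^5 = -A^10 - 5*A^6 - 10*A^2 - 10*A^-2 - 5*A^-6 - A^-10.
  A^9 * (d^5) = -A^19 - 5*A^15 - 10*A^11 - 10*A^7 - 5*A^3 - A^-1
  A^7 * (9*d^4) = 9*A^15 + 36*A^11 + 54*A^7 + 36*A^3 + 9*A^-1
  A^5 * (35*d^3 + d^5) = -A^15 - 40*A^11 - 115*A^7 - 115*A^3 - 40*A^-1 - A^-5
  A^3 * (73*d^2 + 11*d^4) = 11*A^11 + 117*A^7 + 212*A^3 + 117*A^-1 + 11*A^-5
  A^1 * (81*d + 44*d^3 + d^5) = -A^11 - 49*A^7 - 223*A^3 - 223*A^-1 - 49*A^-5 - A^-9
  A^-1 * (39 + 77*d^2 + 10*d^4) = 10*A^7 + 117*A^3 + 253*A^-1 + 117*A^-5 + 10*A^-9
  A^-3 * (55*d + 28*d^3 + d^5) = -A^7 - 33*A^3 - 149*A^-1 - 149*A^-5 - 33*A^-9 - A^-13
  A^-5 * (32*d^2 + 4*d^4) = 4*A^3 + 48*A^-1 + 88*A^-5 + 48*A^-9 + 4*A^-13
  A^-7 * (9*d^3) = -9*A^-1 - 27*A^-5 - 27*A^-9 - 9*A^-13
  A^-9 * (d^4) = A^-1 + 4*A^-5 + 6*A^-9 + 4*A^-13 + A^-17
Summing the groups: <K> = -A^19 + 3*A^15 - 4*A^11 + 6*A^7 - 7*A^3 + 6*A^-1 - 6*A^-5 + 3*A^-9 - 2*A^-13 + A^-17
Normalise by the writhe: (-A^3)^(-w) = (-A^3)^(3) = -A^9, so f(A) = -A^9 * <K> = A^28 - 3*A^24 + 4*A^20 - 6*A^16 + 7*A^12 - 6*A^8 + 6*A^4 - 3 + 2*A^-4 - A^-8.
Substitute A = t^(-1/4), i.e. A^e → t^(-e/4): V(t) = -t^2 + 2*t - 3 + 6*t^-1 - 6*t^-2 + 7*t^-3 - 6*t^-4 + 4*t^-5 - 3*t^-6 + t^-7

Answer: -t^2 + 2*t - 3 + 6*t^-1 - 6*t^-2 + 7*t^-3 - 6*t^-4 + 4*t^-5 - 3*t^-6 + t^-7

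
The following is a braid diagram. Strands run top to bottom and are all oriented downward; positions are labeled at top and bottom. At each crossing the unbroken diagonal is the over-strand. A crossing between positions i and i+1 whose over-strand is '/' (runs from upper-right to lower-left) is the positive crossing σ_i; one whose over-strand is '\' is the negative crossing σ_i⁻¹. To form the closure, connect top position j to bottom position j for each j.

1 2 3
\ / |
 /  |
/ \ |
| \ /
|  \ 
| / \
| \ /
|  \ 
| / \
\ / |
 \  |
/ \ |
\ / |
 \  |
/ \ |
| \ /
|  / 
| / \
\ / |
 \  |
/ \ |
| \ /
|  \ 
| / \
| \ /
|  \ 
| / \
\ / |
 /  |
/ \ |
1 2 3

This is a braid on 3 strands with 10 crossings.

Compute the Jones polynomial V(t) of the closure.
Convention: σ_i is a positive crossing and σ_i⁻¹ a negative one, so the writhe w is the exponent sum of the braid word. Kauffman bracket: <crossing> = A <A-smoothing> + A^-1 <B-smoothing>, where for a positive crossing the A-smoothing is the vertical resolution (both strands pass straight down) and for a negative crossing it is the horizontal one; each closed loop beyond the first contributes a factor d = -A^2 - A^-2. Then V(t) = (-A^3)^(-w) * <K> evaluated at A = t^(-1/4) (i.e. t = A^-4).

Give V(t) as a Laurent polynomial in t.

Reading the diagram top to bottom ('/'-over between positions i,i+1 = s_i, '\'-over = s_i^-1): braid word = s1 s2^-1 s2^-1 s1^-1 s1^-1 s2 s1^-1 s2^-1 s2^-1 s1.
Braid: s1 s2^-1 s2^-1 s1^-1 s1^-1 s2 s1^-1 s2^-1 s2^-1 s1 on 3 strands, 10 crossings.
Writhe w = (#positive) - (#negative) = 3 - 7 = -4.
State-sum expansion of <K>. There are 2^10 = 1024 states.
Smooth each crossing (0=||, 1=⌣⌢); contribution A^(Σ sign_k(1-2s_k)) * d^(L-1).
Tabulate the states by total A-exponent and number of loops L (A-exp: L × count):
  A^10: L=6 ×1
  A^8: L=5 ×10
  A^6: L=4 ×43, L=6 ×2
  A^4: L=3 ×98, L=5 ×22
  A^2: L=2 ×118, L=4 ×88, L=6 ×4
  A^0: L=1 ×60, L=3 ×162, L=5 ×30
  A^-2: L=2 ×128, L=4 ×79, L=6 ×3
  A^-4: L=1 ×23, L=3 ×84, L=5 ×13
  A^-6: L=2 ×27, L=4 ×18
  A^-8: L=1 ×2, L=3 ×8
  A^-10: L=2 ×1
Each group contributes A^e * Σ count * d^(L-1):
Powers of d = -A^2 - A^-2: d^2 = A^4 + 2 + A^-4; d^3 = -A^6 - 3*A^2 - 3*A^-2 - A^-6; d^4 = A^8 + 4*A^4 + 6 + 4*A^-4 + A^-8; d^5 = -A^10 - 5*A^6 - 10*A^2 - 10*A^-2 - 5*A^-6 - A^-10.
  A^10 * (d^5) = -A^20 - 5*A^16 - 10*A^12 - 10*A^8 - 5*A^4 - 1
  A^8 * (10*d^4) = 10*A^16 + 40*A^12 + 60*A^8 + 40*A^4 + 10
  A^6 * (43*d^3 + 2*d^5) = -2*A^16 - 53*A^12 - 149*A^8 - 149*A^4 - 53 - 2*A^-4
  A^4 * (98*d^2 + 22*d^4) = 22*A^12 + 186*A^8 + 328*A^4 + 186 + 22*A^-4
  A^2 * (118*d + 88*d^3 + 4*d^5) = -4*A^12 - 108*A^8 - 422*A^4 - 422 - 108*A^-4 - 4*A^-8
  A^0 * (60 + 162*d^2 + 30*d^4) = 30*A^8 + 282*A^4 + 564 + 282*A^-4 + 30*A^-8
  A^-2 * (128*d + 79*d^3 + 3*d^5) = -3*A^8 - 94*A^4 - 395 - 395*A^-4 - 94*A^-8 - 3*A^-12
  A^-4 * (23 + 84*d^2 + 13*d^4) = 13*A^4 + 136 + 269*A^-4 + 136*A^-8 + 13*A^-12
  A^-6 * (27*d + 18*d^3) = -18 - 81*A^-4 - 81*A^-8 - 18*A^-12
  A^-8 * (2 + 8*d^2) = 8*A^-4 + 18*A^-8 + 8*A^-12
  A^-10 * (d) = -A^-8 - A^-12
Summing the groups: <K> = -A^20 + 3*A^16 - 5*A^12 + 6*A^8 - 7*A^4 + 7 - 5*A^-4 + 4*A^-8 - A^-12
Normalise by the writhe: (-A^3)^(-w) = (-A^3)^(4) = A^12, so f(A) = A^12 * <K> = -A^32 + 3*A^28 - 5*A^24 + 6*A^20 - 7*A^16 + 7*A^12 - 5*A^8 + 4*A^4 - 1.
Substitute A = t^(-1/4), i.e. A^e → t^(-e/4): V(t) = -1 + 4*t^-1 - 5*t^-2 + 7*t^-3 - 7*t^-4 + 6*t^-5 - 5*t^-6 + 3*t^-7 - t^-8

Answer: -1 + 4*t^-1 - 5*t^-2 + 7*t^-3 - 7*t^-4 + 6*t^-5 - 5*t^-6 + 3*t^-7 - t^-8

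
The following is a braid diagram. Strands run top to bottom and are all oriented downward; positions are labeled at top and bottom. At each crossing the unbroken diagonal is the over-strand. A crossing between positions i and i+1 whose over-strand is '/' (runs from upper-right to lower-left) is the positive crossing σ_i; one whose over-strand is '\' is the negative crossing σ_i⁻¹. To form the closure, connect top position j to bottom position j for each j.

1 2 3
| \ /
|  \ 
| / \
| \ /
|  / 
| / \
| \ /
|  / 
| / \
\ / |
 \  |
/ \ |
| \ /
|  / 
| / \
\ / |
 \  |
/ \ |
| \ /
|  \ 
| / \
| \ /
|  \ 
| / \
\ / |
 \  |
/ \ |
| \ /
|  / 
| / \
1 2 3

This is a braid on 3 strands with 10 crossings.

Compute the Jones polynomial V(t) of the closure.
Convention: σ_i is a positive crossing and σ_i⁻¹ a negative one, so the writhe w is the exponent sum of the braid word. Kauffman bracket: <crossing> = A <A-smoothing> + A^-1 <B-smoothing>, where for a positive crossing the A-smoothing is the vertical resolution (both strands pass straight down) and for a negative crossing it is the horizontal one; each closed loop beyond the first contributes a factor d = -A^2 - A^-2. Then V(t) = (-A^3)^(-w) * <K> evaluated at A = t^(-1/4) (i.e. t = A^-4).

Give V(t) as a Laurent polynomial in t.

Reading the diagram top to bottom ('/'-over between positions i,i+1 = s_i, '\'-over = s_i^-1): braid word = s2^-1 s2 s2 s1^-1 s2 s1^-1 s2^-1 s2^-1 s1^-1 s2.
The presented braid s2^-1 s2 s2 s1^-1 s2 s1^-1 s2^-1 s2^-1 s1^-1 s2 on 3 strands reduces by inverse Markov moves (closure unchanged at each step):
  Deconjugate: the word is γ·β·γ⁻¹ with γ = s2^-1 (prefix) and γ⁻¹ = s2 (suffix); strip both.
Reduced to β = s2 s2 s1^-1 s2 s1^-1 s2^-1 s2^-1 s1^-1 on 3 strands, 8 crossings.
Compute on β:
Braid: s2 s2 s1^-1 s2 s1^-1 s2^-1 s2^-1 s1^-1 on 3 strands, 8 crossings.
Writhe w = (#positive) - (#negative) = 3 - 5 = -2.
State-sum expansion of <K>. There are 2^8 = 256 states.
Each crossing splits two ways (0=vertical, 1=horizontal). The state's weight is A^(#A-smoothings - #B-smoothings) * d^(loops - 1).
Tabulate the states by total A-exponent and number of loops L (A-exp: L × count):
  A^8: L=4 ×1
  A^6: L=3 ×8
  A^4: L=2 ×23, L=4 ×5
  A^2: L=1 ×22, L=3 ×33, L=5 ×1
  A^0: L=2 ×52, L=4 ×18
  A^-2: L=1 ×13, L=3 ×37, L=5 ×6
  A^-4: L=2 ×14, L=4 ×13, L=6 ×1
  A^-6: L=3 ×6, L=5 ×2
  A^-8: L=4 ×1
Each group contributes A^e * Σ count * d^(L-1):
Powers of d = -A^2 - A^-2: d^2 = A^4 + 2 + A^-4; d^3 = -A^6 - 3*A^2 - 3*A^-2 - A^-6; d^4 = A^8 + 4*A^4 + 6 + 4*A^-4 + A^-8; d^5 = -A^10 - 5*A^6 - 10*A^2 - 10*A^-2 - 5*A^-6 - A^-10.
  A^8 * (d^3) = -A^14 - 3*A^10 - 3*A^6 - A^2
  A^6 * (8*d^2) = 8*A^10 + 16*A^6 + 8*A^2
  A^4 * (23*d + 5*d^3) = -5*A^10 - 38*A^6 - 38*A^2 - 5*A^-2
  A^2 * (22 + 33*d^2 + d^4) = A^10 + 37*A^6 + 94*A^2 + 37*A^-2 + A^-6
  A^0 * (52*d + 18*d^3) = -18*A^6 - 106*A^2 - 106*A^-2 - 18*A^-6
  A^-2 * (13 + 37*d^2 + 6*d^4) = 6*A^6 + 61*A^2 + 123*A^-2 + 61*A^-6 + 6*A^-10
  A^-4 * (14*d + 13*d^3 + d^5) = -A^6 - 18*A^2 - 63*A^-2 - 63*A^-6 - 18*A^-10 - A^-14
  A^-6 * (6*d^2 + 2*d^4) = 2*A^2 + 14*A^-2 + 24*A^-6 + 14*A^-10 + 2*A^-14
  A^-8 * (d^3) = -A^-2 - 3*A^-6 - 3*A^-10 - A^-14
Summing the groups: <K> = -A^14 + A^10 - A^6 + 2*A^2 - A^-2 + 2*A^-6 - A^-10
Normalise by the writhe: (-A^3)^(-w) = (-A^3)^(2) = A^6, so f(A) = A^6 * <K> = -A^20 + A^16 - A^12 + 2*A^8 - A^4 + 2 - A^-4.
Substitute A = t^(-1/4), i.e. A^e → t^(-e/4): V(t) = -t + 2 - t^-1 + 2*t^-2 - t^-3 + t^-4 - t^-5

Answer: -t + 2 - t^-1 + 2*t^-2 - t^-3 + t^-4 - t^-5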